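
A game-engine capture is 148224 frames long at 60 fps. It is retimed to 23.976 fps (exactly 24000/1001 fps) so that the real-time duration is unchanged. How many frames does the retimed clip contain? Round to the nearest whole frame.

Frames at target rate = 148224 × (24000/1001) / (60) = 59289600/1001 ≈ 59230.370.
Nearest whole frame: 59230.

59230 frames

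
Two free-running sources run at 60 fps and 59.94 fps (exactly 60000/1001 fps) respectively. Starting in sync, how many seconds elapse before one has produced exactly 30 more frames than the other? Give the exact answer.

The gap grows by |60000/1001 − 60| = 60/1001 frames per second.
Time for a 30-frame gap: 30 ÷ (60/1001) = 500.5 s.

500.5 seconds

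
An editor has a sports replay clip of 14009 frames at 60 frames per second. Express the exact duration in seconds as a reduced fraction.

14009/60 seconds

Running time = 14009 ÷ (60) = 14009 × 1/60 = 14009/60 s.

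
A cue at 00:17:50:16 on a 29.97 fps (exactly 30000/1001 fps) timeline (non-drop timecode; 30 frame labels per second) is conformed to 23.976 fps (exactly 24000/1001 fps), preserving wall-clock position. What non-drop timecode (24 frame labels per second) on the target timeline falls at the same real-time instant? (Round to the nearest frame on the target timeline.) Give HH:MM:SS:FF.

00:17:50:13

Source frame index: (0×3600 + 17×60 + 50) × 30 + 16 = 32116.
Real time: 32116 / (30000/1001) = 8037029/7500 s.
Target frame: (8037029/7500) × (24000/1001) = 128464/5 ≈ 25692.800 → 25693.
At 24 labels/s: frame 25693 → 00:17:50:13.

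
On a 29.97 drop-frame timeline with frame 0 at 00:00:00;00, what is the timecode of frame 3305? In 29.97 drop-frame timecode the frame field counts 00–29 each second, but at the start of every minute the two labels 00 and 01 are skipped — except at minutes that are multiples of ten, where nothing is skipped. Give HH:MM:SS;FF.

Each 10-minute DF block holds 10 × 60 × 30 − 9 × 2 = 17982 frames. 3305 ÷ 17982 → 0 full blocks, remainder 3305.
Within the partial block the first minute is 1800 frames and each further minute 1798, so 1 further minute boundary passed. Total skipped labels = 18 × 0 + 2 × 1 = 2.
Non-drop label index = 3305 + 2 = 3307; at 30 labels/s that is 00:01:50:07, i.e. DF 00:01:50;07.

00:01:50;07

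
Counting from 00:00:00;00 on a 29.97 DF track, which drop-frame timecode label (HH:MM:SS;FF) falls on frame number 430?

00:00:14;10

Each 10-minute DF block holds 10 × 60 × 30 − 9 × 2 = 17982 frames. 430 ÷ 17982 → 0 full blocks, remainder 430.
Within the partial block the first minute is 1800 frames and each further minute 1798, so 0 further minute boundaries passed. Total skipped labels = 18 × 0 + 2 × 0 = 0.
Non-drop label index = 430 + 0 = 430; at 30 labels/s that is 00:00:14:10, i.e. DF 00:00:14;10.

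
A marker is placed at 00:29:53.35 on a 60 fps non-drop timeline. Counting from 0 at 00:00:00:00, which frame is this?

107615

Total seconds to the label: (0 × 3600 + 29 × 60 + 53) = 1793.
Frame index = 1793 × 60 + 35 = 107615.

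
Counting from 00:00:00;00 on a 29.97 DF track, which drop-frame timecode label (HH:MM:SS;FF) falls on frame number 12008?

00:06:40;20

Each 10-minute DF block holds 10 × 60 × 30 − 9 × 2 = 17982 frames. 12008 ÷ 17982 → 0 full blocks, remainder 12008.
Within the partial block the first minute is 1800 frames and each further minute 1798, so 6 further minute boundaries passed. Total skipped labels = 18 × 0 + 2 × 6 = 12.
Non-drop label index = 12008 + 12 = 12020; at 30 labels/s that is 00:06:40:20, i.e. DF 00:06:40;20.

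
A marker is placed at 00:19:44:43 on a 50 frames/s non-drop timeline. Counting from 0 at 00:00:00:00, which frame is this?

frame 59243

Total seconds to the label: (0 × 3600 + 19 × 60 + 44) = 1184.
Frame index = 1184 × 50 + 43 = 59243.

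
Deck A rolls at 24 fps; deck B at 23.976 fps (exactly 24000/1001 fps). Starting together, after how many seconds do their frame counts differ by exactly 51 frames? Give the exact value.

The gap grows by |24000/1001 − 24| = 24/1001 frames per second.
Time for a 51-frame gap: 51 ÷ (24/1001) = 2127.125 s.

2127.125 seconds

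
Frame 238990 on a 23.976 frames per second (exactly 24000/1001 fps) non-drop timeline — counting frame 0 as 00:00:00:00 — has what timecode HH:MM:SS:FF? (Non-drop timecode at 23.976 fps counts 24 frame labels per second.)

02:45:57:22

238990 ÷ 24 = 9957 full seconds, remainder 22 frames.
9957 s = 2 h 45 min 57 s.
Timecode: 02:45:57:22.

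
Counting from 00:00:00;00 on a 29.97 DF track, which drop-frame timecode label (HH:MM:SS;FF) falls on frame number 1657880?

Ten DF minutes hold 17982 frames, so frame 1657880 lies in block 92 (frames 1654344–1672325) with 3536 frames into that block.
The block's first minute is 1800 frames and the rest 1798 each; 3536 frames reaches minute 1, so 92 × 18 + 1 × 2 = 1658 labels have been skipped so far.
Adding those back, label number 1657880 + 1658 = 1659538 at 30 labels/s is 55317 s + 28 f = 15 h 21 min 57 s frame 28, i.e. 15:21:57;28.

15:21:57;28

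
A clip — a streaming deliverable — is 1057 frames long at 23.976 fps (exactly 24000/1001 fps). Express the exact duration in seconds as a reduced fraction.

1058057/24000 seconds

Running time = 1057 ÷ (24000/1001) = 1057 × 1001/24000 = 1058057/24000 s.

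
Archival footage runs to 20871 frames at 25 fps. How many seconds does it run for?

834.84 seconds

Running time = 20871 / (25) = 834.84 s.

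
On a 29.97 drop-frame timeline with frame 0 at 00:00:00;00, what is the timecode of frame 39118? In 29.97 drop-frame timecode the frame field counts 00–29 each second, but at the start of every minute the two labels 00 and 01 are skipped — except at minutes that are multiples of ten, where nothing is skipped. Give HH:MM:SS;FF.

Ten DF minutes hold 17982 frames, so frame 39118 lies in block 2 (frames 35964–53945) with 3154 frames into that block.
The block's first minute is 1800 frames and the rest 1798 each; 3154 frames reaches minute 1, so 2 × 18 + 1 × 2 = 38 labels have been skipped so far.
Adding those back, label number 39118 + 38 = 39156 at 30 labels/s is 1305 s + 6 f = 0 h 21 min 45 s frame 6, i.e. 00:21:45;06.

00:21:45;06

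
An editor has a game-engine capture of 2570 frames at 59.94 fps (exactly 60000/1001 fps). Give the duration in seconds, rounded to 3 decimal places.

Running time = 2570 × 1001/60000 = 257257/6000 s ≈ 42.876 s.

42.876 seconds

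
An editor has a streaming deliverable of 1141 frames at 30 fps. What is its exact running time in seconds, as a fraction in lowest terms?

1141/30 seconds

Running time = 1141 ÷ (30) = 1141 × 1/30 = 1141/30 s.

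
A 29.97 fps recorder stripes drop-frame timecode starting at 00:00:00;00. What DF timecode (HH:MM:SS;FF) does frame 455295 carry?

04:13:11;21

Each 10-minute DF block holds 10 × 60 × 30 − 9 × 2 = 17982 frames. 455295 ÷ 17982 → 25 full blocks, remainder 5745.
Within the partial block the first minute is 1800 frames and each further minute 1798, so 3 further minute boundaries passed. Total skipped labels = 18 × 25 + 2 × 3 = 456.
Non-drop label index = 455295 + 456 = 455751; at 30 labels/s that is 04:13:11:21, i.e. DF 04:13:11;21.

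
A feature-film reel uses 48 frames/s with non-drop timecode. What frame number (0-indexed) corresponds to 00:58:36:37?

Total seconds to the label: (0 × 3600 + 58 × 60 + 36) = 3516.
Frame index = 3516 × 48 + 37 = 168805.

frame 168805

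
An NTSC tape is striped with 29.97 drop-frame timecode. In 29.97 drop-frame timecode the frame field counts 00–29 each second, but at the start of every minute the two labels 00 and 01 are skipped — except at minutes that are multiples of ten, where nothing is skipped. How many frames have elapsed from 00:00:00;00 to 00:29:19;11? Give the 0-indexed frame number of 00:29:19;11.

As if non-drop at 30 labels/s: (0 × 3600 + 29 × 60 + 19) × 30 + 11 = 52781.
Minute boundaries passed: 29; those not divisible by 10: 29 − 2 = 27; dropped labels = 2 × 27 = 54.
Actual frame index = 52781 − 54 = 52727.

52727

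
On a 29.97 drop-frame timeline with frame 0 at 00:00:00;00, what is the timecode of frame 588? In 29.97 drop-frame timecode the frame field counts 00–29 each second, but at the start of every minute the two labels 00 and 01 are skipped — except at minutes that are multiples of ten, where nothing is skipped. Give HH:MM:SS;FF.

Each 10-minute DF block holds 10 × 60 × 30 − 9 × 2 = 17982 frames. 588 ÷ 17982 → 0 full blocks, remainder 588.
Within the partial block the first minute is 1800 frames and each further minute 1798, so 0 further minute boundaries passed. Total skipped labels = 18 × 0 + 2 × 0 = 0.
Non-drop label index = 588 + 0 = 588; at 30 labels/s that is 00:00:19:18, i.e. DF 00:00:19;18.

00:00:19;18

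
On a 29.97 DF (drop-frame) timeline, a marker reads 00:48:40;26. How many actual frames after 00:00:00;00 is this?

87538

As if non-drop at 30 labels/s: (0 × 3600 + 48 × 60 + 40) × 30 + 26 = 87626.
Minute boundaries passed: 48; those not divisible by 10: 48 − 4 = 44; dropped labels = 2 × 44 = 88.
Actual frame index = 87626 − 88 = 87538.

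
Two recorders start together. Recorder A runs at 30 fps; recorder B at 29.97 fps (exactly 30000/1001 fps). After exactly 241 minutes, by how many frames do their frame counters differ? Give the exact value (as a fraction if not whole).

241 min = 14460 s.
A emits 30 × 14460 = 433800 frames; B emits 30000/1001 × 14460 = 433800000/1001.
Difference = 433800/1001 frames (≈ 433.3666); B is behind A.

433800/1001 frames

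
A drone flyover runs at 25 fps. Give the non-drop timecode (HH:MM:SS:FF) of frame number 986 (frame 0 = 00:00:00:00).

00:00:39:11

986 ÷ 25 = 39 full seconds, remainder 11 frames.
39 s = 0 h 0 min 39 s.
Timecode: 00:00:39:11.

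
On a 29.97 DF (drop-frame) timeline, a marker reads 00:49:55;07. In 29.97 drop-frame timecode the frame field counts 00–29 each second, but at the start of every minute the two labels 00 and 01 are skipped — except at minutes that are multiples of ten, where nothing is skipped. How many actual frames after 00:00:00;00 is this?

Complete 10-minute blocks: 4, each 17982 frames → 71928.
Remaining 9 whole minutes in the current block: 1800 + 8 × 1798 = 16184 frames.
Within the current minute: 55 × 30 + 7 − 2 = 1655 (labels ;00/;01 skipped at this minute). Total = 71928 + 16184 + 1655 = 89767.

89767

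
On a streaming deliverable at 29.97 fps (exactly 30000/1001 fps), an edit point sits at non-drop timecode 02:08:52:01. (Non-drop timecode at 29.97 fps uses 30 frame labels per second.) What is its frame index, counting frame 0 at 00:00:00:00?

frame 231961

Total seconds to the label: (2 × 3600 + 8 × 60 + 52) = 7732.
Frame index = 7732 × 30 + 1 = 231961.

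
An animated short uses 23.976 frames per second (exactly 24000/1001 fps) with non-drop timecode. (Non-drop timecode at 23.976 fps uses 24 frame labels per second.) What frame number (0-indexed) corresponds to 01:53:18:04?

Total seconds to the label: (1 × 3600 + 53 × 60 + 18) = 6798.
Frame index = 6798 × 24 + 4 = 163156.

frame 163156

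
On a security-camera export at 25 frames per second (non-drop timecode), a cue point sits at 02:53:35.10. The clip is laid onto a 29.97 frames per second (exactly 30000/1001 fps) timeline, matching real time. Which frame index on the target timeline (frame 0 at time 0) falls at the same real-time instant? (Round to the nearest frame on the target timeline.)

Source frame index: (2×3600 + 53×60 + 35) × 25 + 10 = 260385.
Real time: 260385 / (25) = 52077/5 s.
Target frame: (52077/5) × (30000/1001) = 312462000/1001 ≈ 312149.850 → 312150.

frame 312150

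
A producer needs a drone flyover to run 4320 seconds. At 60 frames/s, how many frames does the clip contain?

Frames = 4320 × 60 = 259200.

259200 frames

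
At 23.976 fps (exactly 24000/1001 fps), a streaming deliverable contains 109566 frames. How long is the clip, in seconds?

Running time = 109566 / (24000/1001) = 4569.81525 s.

4569.81525 seconds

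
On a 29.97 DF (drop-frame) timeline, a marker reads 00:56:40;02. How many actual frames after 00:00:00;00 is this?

As if non-drop at 30 labels/s: (0 × 3600 + 56 × 60 + 40) × 30 + 2 = 102002.
Minute boundaries passed: 56; those not divisible by 10: 56 − 5 = 51; dropped labels = 2 × 51 = 102.
Actual frame index = 102002 − 102 = 101900.

101900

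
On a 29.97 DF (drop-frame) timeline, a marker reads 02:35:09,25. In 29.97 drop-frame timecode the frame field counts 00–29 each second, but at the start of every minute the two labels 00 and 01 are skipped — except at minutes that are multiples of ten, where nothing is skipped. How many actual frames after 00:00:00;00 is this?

279015

As if non-drop at 30 labels/s: (2 × 3600 + 35 × 60 + 9) × 30 + 25 = 279295.
Minute boundaries passed: 155; those not divisible by 10: 155 − 15 = 140; dropped labels = 2 × 140 = 280.
Actual frame index = 279295 − 280 = 279015.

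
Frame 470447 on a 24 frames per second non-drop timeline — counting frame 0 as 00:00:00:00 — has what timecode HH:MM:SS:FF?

05:26:41:23

470447 ÷ 24 = 19601 full seconds, remainder 23 frames.
19601 s = 5 h 26 min 41 s.
Timecode: 05:26:41:23.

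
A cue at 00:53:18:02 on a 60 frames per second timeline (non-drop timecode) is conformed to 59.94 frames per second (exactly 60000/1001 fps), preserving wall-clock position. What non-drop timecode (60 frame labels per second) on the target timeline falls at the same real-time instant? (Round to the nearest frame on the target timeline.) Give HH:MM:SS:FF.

Source frame index: (0×3600 + 53×60 + 18) × 60 + 2 = 191882.
Real time: 191882 / (60) = 95941/30 s.
Target frame: (95941/30) × (60000/1001) = 191882000/1001 ≈ 191690.310 → 191690.
At 60 labels/s: frame 191690 → 00:53:14:50.

00:53:14:50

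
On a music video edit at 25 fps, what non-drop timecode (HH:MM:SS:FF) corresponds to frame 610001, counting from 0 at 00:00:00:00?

610001 ÷ 25 = 24400 full seconds, remainder 1 frame.
24400 s = 6 h 46 min 40 s.
Timecode: 06:46:40:01.

06:46:40:01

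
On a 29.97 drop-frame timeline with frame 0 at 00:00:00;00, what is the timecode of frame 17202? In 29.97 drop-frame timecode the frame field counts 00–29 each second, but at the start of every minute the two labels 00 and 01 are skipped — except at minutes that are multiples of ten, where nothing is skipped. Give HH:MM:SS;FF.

Each 10-minute DF block holds 10 × 60 × 30 − 9 × 2 = 17982 frames. 17202 ÷ 17982 → 0 full blocks, remainder 17202.
Within the partial block the first minute is 1800 frames and each further minute 1798, so 9 further minute boundaries passed. Total skipped labels = 18 × 0 + 2 × 9 = 18.
Non-drop label index = 17202 + 18 = 17220; at 30 labels/s that is 00:09:34:00, i.e. DF 00:09:34;00.

00:09:34;00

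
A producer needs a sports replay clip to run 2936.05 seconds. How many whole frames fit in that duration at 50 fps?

146802 frames

Frames = 2936.05 × 50 = 293605/2 ≈ 146802.5000.
Complete frames: 146802.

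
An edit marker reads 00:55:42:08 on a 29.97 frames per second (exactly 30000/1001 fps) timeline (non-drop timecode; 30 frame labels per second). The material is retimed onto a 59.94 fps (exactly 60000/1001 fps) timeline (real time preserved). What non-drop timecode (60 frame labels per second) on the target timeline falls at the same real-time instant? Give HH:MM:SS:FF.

00:55:42:16

Source frame index: (0×3600 + 55×60 + 42) × 30 + 8 = 100268.
Real time: 100268 / (30000/1001) = 25092067/7500 s.
Target frame: (25092067/7500) × (60000/1001) = 200536.
At 60 labels/s: frame 200536 → 00:55:42:16.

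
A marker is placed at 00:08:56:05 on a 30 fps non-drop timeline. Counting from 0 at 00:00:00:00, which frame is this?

Total seconds to the label: (0 × 3600 + 8 × 60 + 56) = 536.
Frame index = 536 × 30 + 5 = 16085.

frame 16085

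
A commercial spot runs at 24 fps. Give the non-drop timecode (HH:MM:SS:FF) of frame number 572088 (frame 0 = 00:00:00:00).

572088 ÷ 24 = 23837 full seconds, remainder 0 frames.
23837 s = 6 h 37 min 17 s.
Timecode: 06:37:17:00.

06:37:17:00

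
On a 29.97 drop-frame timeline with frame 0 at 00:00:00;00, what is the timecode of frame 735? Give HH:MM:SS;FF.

Ten DF minutes hold 17982 frames, so frame 735 lies in block 0 (frames 0–17981) with 735 frames into that block.
The block's first minute is 1800 frames and the rest 1798 each; 735 frames reaches minute 0, so 0 × 18 + 0 × 2 = 0 labels have been skipped so far.
Adding those back, label number 735 + 0 = 735 at 30 labels/s is 24 s + 15 f = 0 h 0 min 24 s frame 15, i.e. 00:00:24;15.

00:00:24;15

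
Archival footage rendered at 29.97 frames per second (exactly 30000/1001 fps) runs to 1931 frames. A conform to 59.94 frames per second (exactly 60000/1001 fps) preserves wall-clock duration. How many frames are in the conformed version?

3862 frames

Target frames = source frames × (target rate / source rate) = 1931 × (60000/1001)/(30000/1001) = 1931 × 2 = 3862.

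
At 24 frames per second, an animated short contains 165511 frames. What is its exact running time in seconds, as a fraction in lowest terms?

165511/24 seconds

Running time = 165511 ÷ (24) = 165511 × 1/24 = 165511/24 s.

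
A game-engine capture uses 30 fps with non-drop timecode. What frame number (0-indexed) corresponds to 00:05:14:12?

Total seconds to the label: (0 × 3600 + 5 × 60 + 14) = 314.
Frame index = 314 × 30 + 12 = 9432.

9432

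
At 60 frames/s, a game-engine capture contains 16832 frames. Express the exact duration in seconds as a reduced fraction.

4208/15 seconds

Running time = 16832 ÷ (60) = 16832 × 1/60 = 4208/15 s.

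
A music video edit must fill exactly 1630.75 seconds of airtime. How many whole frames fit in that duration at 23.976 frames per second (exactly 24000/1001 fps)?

39098 frames

Frames = 1630.75 × 24000/1001 = 3558000/91 ≈ 39098.9011.
Complete frames: 39098.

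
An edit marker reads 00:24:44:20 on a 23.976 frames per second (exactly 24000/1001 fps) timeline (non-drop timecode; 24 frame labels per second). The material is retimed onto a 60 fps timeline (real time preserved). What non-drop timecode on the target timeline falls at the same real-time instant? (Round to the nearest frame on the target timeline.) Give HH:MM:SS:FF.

00:24:46:19

Source frame index: (0×3600 + 24×60 + 44) × 24 + 20 = 35636.
Real time: 35636 / (24000/1001) = 8917909/6000 s.
Target frame: (8917909/6000) × (60) = 8917909/100 ≈ 89179.090 → 89179.
At 60 labels/s: frame 89179 → 00:24:46:19.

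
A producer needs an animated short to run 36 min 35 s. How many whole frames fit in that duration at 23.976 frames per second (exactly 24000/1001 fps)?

36 min 35 s = 2195 s.
Frames = 2195 × 24000/1001 = 52680000/1001 ≈ 52627.3726.
Complete frames: 52627.

52627 frames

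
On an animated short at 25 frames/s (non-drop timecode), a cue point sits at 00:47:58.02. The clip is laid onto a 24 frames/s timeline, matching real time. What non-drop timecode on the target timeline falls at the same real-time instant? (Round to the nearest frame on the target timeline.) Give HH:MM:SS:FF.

Source frame index: (0×3600 + 47×60 + 58) × 25 + 2 = 71952.
Real time: 71952 / (25) = 71952/25 s.
Target frame: (71952/25) × (24) = 1726848/25 ≈ 69073.920 → 69074.
At 24 labels/s: frame 69074 → 00:47:58:02.

00:47:58:02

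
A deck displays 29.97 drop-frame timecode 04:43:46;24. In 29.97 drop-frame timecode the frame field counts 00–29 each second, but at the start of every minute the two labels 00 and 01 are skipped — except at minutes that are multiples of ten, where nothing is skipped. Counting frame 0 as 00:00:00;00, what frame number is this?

As if non-drop at 30 labels/s: (4 × 3600 + 43 × 60 + 46) × 30 + 24 = 510804.
Minute boundaries passed: 283; those not divisible by 10: 283 − 28 = 255; dropped labels = 2 × 255 = 510.
Actual frame index = 510804 − 510 = 510294.

510294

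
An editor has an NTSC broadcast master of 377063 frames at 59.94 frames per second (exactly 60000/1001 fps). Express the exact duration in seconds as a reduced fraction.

Running time = 377063 ÷ (60000/1001) = 377063 × 1001/60000 = 377440063/60000 s.

377440063/60000 seconds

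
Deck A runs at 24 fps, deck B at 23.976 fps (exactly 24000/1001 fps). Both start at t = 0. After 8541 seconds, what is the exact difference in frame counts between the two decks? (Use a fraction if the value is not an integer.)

A emits 24 × 8541 = 204984 frames; B emits 24000/1001 × 8541 = 15768000/77.
Difference = 15768/77 frames (≈ 204.7792); B is behind A.

15768/77 frames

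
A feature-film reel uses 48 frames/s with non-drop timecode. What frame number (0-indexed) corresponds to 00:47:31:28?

136876

Total seconds to the label: (0 × 3600 + 47 × 60 + 31) = 2851.
Frame index = 2851 × 48 + 28 = 136876.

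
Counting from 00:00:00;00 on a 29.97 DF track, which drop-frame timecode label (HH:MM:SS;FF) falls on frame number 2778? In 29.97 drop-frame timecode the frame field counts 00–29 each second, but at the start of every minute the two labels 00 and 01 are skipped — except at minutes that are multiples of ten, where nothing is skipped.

Ten DF minutes hold 17982 frames, so frame 2778 lies in block 0 (frames 0–17981) with 2778 frames into that block.
The block's first minute is 1800 frames and the rest 1798 each; 2778 frames reaches minute 1, so 0 × 18 + 1 × 2 = 2 labels have been skipped so far.
Adding those back, label number 2778 + 2 = 2780 at 30 labels/s is 92 s + 20 f = 0 h 1 min 32 s frame 20, i.e. 00:01:32;20.

00:01:32;20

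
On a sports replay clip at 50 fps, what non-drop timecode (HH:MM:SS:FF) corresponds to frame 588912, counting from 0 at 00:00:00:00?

588912 ÷ 50 = 11778 full seconds, remainder 12 frames.
11778 s = 3 h 16 min 18 s.
Timecode: 03:16:18:12.

03:16:18:12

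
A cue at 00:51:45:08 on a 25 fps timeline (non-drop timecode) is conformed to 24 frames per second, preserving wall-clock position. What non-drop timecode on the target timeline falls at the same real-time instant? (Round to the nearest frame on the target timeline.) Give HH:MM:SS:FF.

00:51:45:08

Source frame index: (0×3600 + 51×60 + 45) × 25 + 8 = 77633.
Real time: 77633 / (25) = 77633/25 s.
Target frame: (77633/25) × (24) = 1863192/25 ≈ 74527.680 → 74528.
At 24 labels/s: frame 74528 → 00:51:45:08.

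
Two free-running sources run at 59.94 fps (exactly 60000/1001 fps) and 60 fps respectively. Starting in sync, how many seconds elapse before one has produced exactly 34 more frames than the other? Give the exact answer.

17017/30 seconds

The gap grows by |60 − 60000/1001| = 60/1001 frames per second.
Time for a 34-frame gap: 34 ÷ (60/1001) = 17017/30 s.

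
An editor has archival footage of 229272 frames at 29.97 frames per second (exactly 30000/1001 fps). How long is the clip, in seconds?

7650.0424 seconds

Running time = 229272 / (30000/1001) = 7650.0424 s.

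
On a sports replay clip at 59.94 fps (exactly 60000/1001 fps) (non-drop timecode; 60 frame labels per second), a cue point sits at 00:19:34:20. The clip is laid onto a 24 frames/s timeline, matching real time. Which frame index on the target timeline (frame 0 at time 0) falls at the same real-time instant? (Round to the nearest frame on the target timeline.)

frame 28212

Source frame index: (0×3600 + 19×60 + 34) × 60 + 20 = 70460.
Real time: 70460 / (60000/1001) = 3526523/3000 s.
Target frame: (3526523/3000) × (24) = 3526523/125 ≈ 28212.184 → 28212.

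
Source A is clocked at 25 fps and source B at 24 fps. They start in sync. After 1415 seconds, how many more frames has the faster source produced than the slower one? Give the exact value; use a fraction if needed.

A emits 25 × 1415 = 35375 frames; B emits 24 × 1415 = 33960.
Difference = 1415 frames; B is behind A.

1415 frames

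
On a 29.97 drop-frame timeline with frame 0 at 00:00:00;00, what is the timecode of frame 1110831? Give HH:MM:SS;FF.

10:17:44;23

Ten DF minutes hold 17982 frames, so frame 1110831 lies in block 61 (frames 1096902–1114883) with 13929 frames into that block.
The block's first minute is 1800 frames and the rest 1798 each; 13929 frames reaches minute 7, so 61 × 18 + 7 × 2 = 1112 labels have been skipped so far.
Adding those back, label number 1110831 + 1112 = 1111943 at 30 labels/s is 37064 s + 23 f = 10 h 17 min 44 s frame 23, i.e. 10:17:44;23.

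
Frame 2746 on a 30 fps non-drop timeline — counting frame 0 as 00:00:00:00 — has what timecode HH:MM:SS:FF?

2746 ÷ 30 = 91 full seconds, remainder 16 frames.
91 s = 0 h 1 min 31 s.
Timecode: 00:01:31:16.

00:01:31:16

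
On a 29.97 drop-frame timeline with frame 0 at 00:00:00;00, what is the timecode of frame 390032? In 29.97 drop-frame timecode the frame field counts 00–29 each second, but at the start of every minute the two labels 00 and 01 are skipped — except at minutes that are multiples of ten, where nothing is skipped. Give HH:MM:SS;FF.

Each 10-minute DF block holds 10 × 60 × 30 − 9 × 2 = 17982 frames. 390032 ÷ 17982 → 21 full blocks, remainder 12410.
Within the partial block the first minute is 1800 frames and each further minute 1798, so 6 further minute boundaries passed. Total skipped labels = 18 × 21 + 2 × 6 = 390.
Non-drop label index = 390032 + 390 = 390422; at 30 labels/s that is 03:36:54:02, i.e. DF 03:36:54;02.

03:36:54;02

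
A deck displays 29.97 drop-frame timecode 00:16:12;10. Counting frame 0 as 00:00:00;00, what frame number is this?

As if non-drop at 30 labels/s: (0 × 3600 + 16 × 60 + 12) × 30 + 10 = 29170.
Minute boundaries passed: 16; those not divisible by 10: 16 − 1 = 15; dropped labels = 2 × 15 = 30.
Actual frame index = 29170 − 30 = 29140.

29140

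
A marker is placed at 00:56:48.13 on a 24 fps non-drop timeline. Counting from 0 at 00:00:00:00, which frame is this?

Total seconds to the label: (0 × 3600 + 56 × 60 + 48) = 3408.
Frame index = 3408 × 24 + 13 = 81805.

81805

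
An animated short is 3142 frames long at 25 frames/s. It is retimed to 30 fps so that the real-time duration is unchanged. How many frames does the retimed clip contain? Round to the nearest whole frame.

Frames at target rate = 3142 × (30) / (25) = 18852/5 ≈ 3770.400.
Nearest whole frame: 3770.

3770 frames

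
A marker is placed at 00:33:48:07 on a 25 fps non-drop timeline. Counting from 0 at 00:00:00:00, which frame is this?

Total seconds to the label: (0 × 3600 + 33 × 60 + 48) = 2028.
Frame index = 2028 × 25 + 7 = 50707.

frame 50707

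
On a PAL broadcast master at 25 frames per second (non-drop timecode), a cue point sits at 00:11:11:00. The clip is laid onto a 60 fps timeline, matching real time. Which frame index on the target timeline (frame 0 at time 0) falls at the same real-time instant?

frame 40260

Source frame index: (0×3600 + 11×60 + 11) × 25 + 0 = 16775.
Real time: 16775 / (25) = 671 s.
Target frame: (671) × (60) = 40260.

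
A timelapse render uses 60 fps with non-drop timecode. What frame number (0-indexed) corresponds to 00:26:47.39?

Total seconds to the label: (0 × 3600 + 26 × 60 + 47) = 1607.
Frame index = 1607 × 60 + 39 = 96459.

96459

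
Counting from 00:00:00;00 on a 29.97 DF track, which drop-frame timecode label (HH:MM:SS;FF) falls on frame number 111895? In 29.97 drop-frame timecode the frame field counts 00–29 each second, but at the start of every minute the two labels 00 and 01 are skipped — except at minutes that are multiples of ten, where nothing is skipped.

Each 10-minute DF block holds 10 × 60 × 30 − 9 × 2 = 17982 frames. 111895 ÷ 17982 → 6 full blocks, remainder 4003.
Within the partial block the first minute is 1800 frames and each further minute 1798, so 2 further minute boundaries passed. Total skipped labels = 18 × 6 + 2 × 2 = 112.
Non-drop label index = 111895 + 112 = 112007; at 30 labels/s that is 01:02:13:17, i.e. DF 01:02:13;17.

01:02:13;17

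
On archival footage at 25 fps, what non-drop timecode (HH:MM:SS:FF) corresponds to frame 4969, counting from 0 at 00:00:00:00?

00:03:18:19

4969 ÷ 25 = 198 full seconds, remainder 19 frames.
198 s = 0 h 3 min 18 s.
Timecode: 00:03:18:19.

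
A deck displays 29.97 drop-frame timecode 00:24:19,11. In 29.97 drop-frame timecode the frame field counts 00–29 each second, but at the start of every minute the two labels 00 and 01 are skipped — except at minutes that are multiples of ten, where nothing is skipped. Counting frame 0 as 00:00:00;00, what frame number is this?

43737

As if non-drop at 30 labels/s: (0 × 3600 + 24 × 60 + 19) × 30 + 11 = 43781.
Minute boundaries passed: 24; those not divisible by 10: 24 − 2 = 22; dropped labels = 2 × 22 = 44.
Actual frame index = 43781 − 44 = 43737.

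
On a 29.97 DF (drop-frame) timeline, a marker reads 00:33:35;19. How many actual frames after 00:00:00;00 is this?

60409

Complete 10-minute blocks: 3, each 17982 frames → 53946.
Remaining 3 whole minutes in the current block: 1800 + 2 × 1798 = 5396 frames.
Within the current minute: 35 × 30 + 19 − 2 = 1067 (labels ;00/;01 skipped at this minute). Total = 53946 + 5396 + 1067 = 60409.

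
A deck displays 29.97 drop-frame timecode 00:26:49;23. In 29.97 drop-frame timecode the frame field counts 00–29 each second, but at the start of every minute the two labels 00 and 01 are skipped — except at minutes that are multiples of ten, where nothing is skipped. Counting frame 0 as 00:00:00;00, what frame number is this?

48245

As if non-drop at 30 labels/s: (0 × 3600 + 26 × 60 + 49) × 30 + 23 = 48293.
Minute boundaries passed: 26; those not divisible by 10: 26 − 2 = 24; dropped labels = 2 × 24 = 48.
Actual frame index = 48293 − 48 = 48245.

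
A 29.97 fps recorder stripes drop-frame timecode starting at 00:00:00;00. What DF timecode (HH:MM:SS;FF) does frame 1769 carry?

Each 10-minute DF block holds 10 × 60 × 30 − 9 × 2 = 17982 frames. 1769 ÷ 17982 → 0 full blocks, remainder 1769.
Within the partial block the first minute is 1800 frames and each further minute 1798, so 0 further minute boundaries passed. Total skipped labels = 18 × 0 + 2 × 0 = 0.
Non-drop label index = 1769 + 0 = 1769; at 30 labels/s that is 00:00:58:29, i.e. DF 00:00:58;29.

00:00:58;29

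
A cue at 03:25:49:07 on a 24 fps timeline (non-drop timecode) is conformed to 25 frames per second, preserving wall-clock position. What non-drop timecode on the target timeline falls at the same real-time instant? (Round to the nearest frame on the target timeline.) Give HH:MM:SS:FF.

03:25:49:07

Source frame index: (3×3600 + 25×60 + 49) × 24 + 7 = 296383.
Real time: 296383 / (24) = 296383/24 s.
Target frame: (296383/24) × (25) = 7409575/24 ≈ 308732.292 → 308732.
At 25 labels/s: frame 308732 → 03:25:49:07.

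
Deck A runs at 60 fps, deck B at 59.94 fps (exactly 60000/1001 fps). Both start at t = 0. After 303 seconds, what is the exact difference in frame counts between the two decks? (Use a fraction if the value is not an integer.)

A emits 60 × 303 = 18180 frames; B emits 60000/1001 × 303 = 18180000/1001.
Difference = 18180/1001 frames (≈ 18.1618); B is behind A.

18180/1001 frames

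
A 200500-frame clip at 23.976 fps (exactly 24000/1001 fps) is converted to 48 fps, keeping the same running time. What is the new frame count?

Target frames = source frames × (target rate / source rate) = 200500 × (48)/(24000/1001) = 200500 × 1001/500 = 401401.

401401 frames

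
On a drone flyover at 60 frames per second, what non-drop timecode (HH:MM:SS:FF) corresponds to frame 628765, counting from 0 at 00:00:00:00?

628765 ÷ 60 = 10479 full seconds, remainder 25 frames.
10479 s = 2 h 54 min 39 s.
Timecode: 02:54:39:25.

02:54:39:25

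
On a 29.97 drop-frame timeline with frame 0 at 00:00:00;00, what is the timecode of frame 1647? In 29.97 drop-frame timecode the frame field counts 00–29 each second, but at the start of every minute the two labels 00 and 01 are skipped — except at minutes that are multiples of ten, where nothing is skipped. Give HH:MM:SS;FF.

Each 10-minute DF block holds 10 × 60 × 30 − 9 × 2 = 17982 frames. 1647 ÷ 17982 → 0 full blocks, remainder 1647.
Within the partial block the first minute is 1800 frames and each further minute 1798, so 0 further minute boundaries passed. Total skipped labels = 18 × 0 + 2 × 0 = 0.
Non-drop label index = 1647 + 0 = 1647; at 30 labels/s that is 00:00:54:27, i.e. DF 00:00:54;27.

00:00:54;27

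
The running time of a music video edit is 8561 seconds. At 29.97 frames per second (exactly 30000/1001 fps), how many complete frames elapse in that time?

256573 frames

Frames = 8561 × 30000/1001 = 36690000/143 ≈ 256573.4266.
Complete frames: 256573.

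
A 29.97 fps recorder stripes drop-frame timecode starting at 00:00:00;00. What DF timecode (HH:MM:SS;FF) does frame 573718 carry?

05:19:03;04

Ten DF minutes hold 17982 frames, so frame 573718 lies in block 31 (frames 557442–575423) with 16276 frames into that block.
The block's first minute is 1800 frames and the rest 1798 each; 16276 frames reaches minute 9, so 31 × 18 + 9 × 2 = 576 labels have been skipped so far.
Adding those back, label number 573718 + 576 = 574294 at 30 labels/s is 19143 s + 4 f = 5 h 19 min 3 s frame 4, i.e. 05:19:03;04.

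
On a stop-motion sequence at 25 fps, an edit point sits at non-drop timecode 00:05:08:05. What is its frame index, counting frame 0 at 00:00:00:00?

Total seconds to the label: (0 × 3600 + 5 × 60 + 8) = 308.
Frame index = 308 × 25 + 5 = 7705.

7705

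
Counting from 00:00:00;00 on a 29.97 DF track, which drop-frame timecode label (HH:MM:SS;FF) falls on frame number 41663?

Each 10-minute DF block holds 10 × 60 × 30 − 9 × 2 = 17982 frames. 41663 ÷ 17982 → 2 full blocks, remainder 5699.
Within the partial block the first minute is 1800 frames and each further minute 1798, so 3 further minute boundaries passed. Total skipped labels = 18 × 2 + 2 × 3 = 42.
Non-drop label index = 41663 + 42 = 41705; at 30 labels/s that is 00:23:10:05, i.e. DF 00:23:10;05.

00:23:10;05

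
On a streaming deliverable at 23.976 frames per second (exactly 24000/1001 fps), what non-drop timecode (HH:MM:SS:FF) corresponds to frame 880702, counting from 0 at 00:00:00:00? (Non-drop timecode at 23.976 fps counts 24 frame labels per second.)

880702 ÷ 24 = 36695 full seconds, remainder 22 frames.
36695 s = 10 h 11 min 35 s.
Timecode: 10:11:35:22.

10:11:35:22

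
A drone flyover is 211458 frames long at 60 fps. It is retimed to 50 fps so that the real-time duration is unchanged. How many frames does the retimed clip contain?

Target frames = source frames × (target rate / source rate) = 211458 × (50)/(60) = 211458 × 5/6 = 176215.

176215 frames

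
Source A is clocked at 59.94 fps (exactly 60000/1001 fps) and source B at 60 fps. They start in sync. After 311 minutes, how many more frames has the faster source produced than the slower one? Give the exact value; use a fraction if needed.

1119600/1001 frames

311 min = 18660 s.
A emits 60000/1001 × 18660 = 1119600000/1001 frames; B emits 60 × 18660 = 1119600.
Difference = 1119600/1001 frames (≈ 1118.4815); B is ahead of A.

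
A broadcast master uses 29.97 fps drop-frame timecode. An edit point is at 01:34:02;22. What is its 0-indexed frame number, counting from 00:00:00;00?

Complete 10-minute blocks: 9, each 17982 frames → 161838.
Remaining 4 whole minutes in the current block: 1800 + 3 × 1798 = 7194 frames.
Within the current minute: 2 × 30 + 22 − 2 = 80 (labels ;00/;01 skipped at this minute). Total = 161838 + 7194 + 80 = 169112.

169112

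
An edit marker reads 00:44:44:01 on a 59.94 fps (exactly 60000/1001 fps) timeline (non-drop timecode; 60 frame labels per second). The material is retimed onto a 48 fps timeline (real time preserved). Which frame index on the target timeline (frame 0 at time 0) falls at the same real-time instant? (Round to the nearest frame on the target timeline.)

Source frame index: (0×3600 + 44×60 + 44) × 60 + 1 = 161041.
Real time: 161041 / (60000/1001) = 161202041/60000 s.
Target frame: (161202041/60000) × (48) = 161202041/1250 ≈ 128961.633 → 128962.

frame 128962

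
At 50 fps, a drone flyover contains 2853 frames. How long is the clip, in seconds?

57.06 seconds

Running time = 2853 / (50) = 57.06 s.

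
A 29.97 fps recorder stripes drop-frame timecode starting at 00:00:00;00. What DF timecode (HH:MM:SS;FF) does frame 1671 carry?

Ten DF minutes hold 17982 frames, so frame 1671 lies in block 0 (frames 0–17981) with 1671 frames into that block.
The block's first minute is 1800 frames and the rest 1798 each; 1671 frames reaches minute 0, so 0 × 18 + 0 × 2 = 0 labels have been skipped so far.
Adding those back, label number 1671 + 0 = 1671 at 30 labels/s is 55 s + 21 f = 0 h 0 min 55 s frame 21, i.e. 00:00:55;21.

00:00:55;21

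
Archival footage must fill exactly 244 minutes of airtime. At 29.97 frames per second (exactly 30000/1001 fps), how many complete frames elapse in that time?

438761 frames

244 min = 14640 s.
Frames = 14640 × 30000/1001 = 439200000/1001 ≈ 438761.2388.
Complete frames: 438761.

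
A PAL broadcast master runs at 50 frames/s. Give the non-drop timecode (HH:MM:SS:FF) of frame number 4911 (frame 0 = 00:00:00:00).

00:01:38:11

4911 ÷ 50 = 98 full seconds, remainder 11 frames.
98 s = 0 h 1 min 38 s.
Timecode: 00:01:38:11.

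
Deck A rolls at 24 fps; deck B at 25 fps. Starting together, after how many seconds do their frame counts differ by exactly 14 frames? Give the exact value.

The gap grows by |25 − 24| = 1 frame per second.
Time for a 14-frame gap: 14 ÷ (1) = 14 s.

14 seconds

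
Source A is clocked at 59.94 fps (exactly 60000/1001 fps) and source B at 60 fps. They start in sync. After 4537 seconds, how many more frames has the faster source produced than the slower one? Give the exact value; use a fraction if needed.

A emits 60000/1001 × 4537 = 20940000/77 frames; B emits 60 × 4537 = 272220.
Difference = 20940/77 frames (≈ 271.9481); B is ahead of A.

20940/77 frames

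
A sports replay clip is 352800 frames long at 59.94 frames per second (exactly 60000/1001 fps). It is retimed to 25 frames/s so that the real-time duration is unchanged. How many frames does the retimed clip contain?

Target frames = source frames × (target rate / source rate) = 352800 × (25)/(60000/1001) = 352800 × 1001/2400 = 147147.

147147 frames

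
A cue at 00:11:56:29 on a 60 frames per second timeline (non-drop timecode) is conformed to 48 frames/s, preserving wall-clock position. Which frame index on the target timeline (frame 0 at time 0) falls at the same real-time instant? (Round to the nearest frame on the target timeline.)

Source frame index: (0×3600 + 11×60 + 56) × 60 + 29 = 42989.
Real time: 42989 / (60) = 42989/60 s.
Target frame: (42989/60) × (48) = 171956/5 ≈ 34391.200 → 34391.

frame 34391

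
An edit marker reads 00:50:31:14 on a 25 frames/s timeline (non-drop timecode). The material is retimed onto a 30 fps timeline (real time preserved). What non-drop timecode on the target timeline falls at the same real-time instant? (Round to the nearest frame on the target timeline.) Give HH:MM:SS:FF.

Source frame index: (0×3600 + 50×60 + 31) × 25 + 14 = 75789.
Real time: 75789 / (25) = 75789/25 s.
Target frame: (75789/25) × (30) = 454734/5 ≈ 90946.800 → 90947.
At 30 labels/s: frame 90947 → 00:50:31:17.

00:50:31:17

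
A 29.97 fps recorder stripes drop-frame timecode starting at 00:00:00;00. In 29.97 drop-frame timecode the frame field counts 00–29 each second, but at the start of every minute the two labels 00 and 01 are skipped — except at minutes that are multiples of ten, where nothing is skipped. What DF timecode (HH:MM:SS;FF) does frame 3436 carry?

Ten DF minutes hold 17982 frames, so frame 3436 lies in block 0 (frames 0–17981) with 3436 frames into that block.
The block's first minute is 1800 frames and the rest 1798 each; 3436 frames reaches minute 1, so 0 × 18 + 1 × 2 = 2 labels have been skipped so far.
Adding those back, label number 3436 + 2 = 3438 at 30 labels/s is 114 s + 18 f = 0 h 1 min 54 s frame 18, i.e. 00:01:54;18.

00:01:54;18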